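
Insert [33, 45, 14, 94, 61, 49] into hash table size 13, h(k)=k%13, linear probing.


Insert 33: h=7 -> slot 7
Insert 45: h=6 -> slot 6
Insert 14: h=1 -> slot 1
Insert 94: h=3 -> slot 3
Insert 61: h=9 -> slot 9
Insert 49: h=10 -> slot 10

Table: [None, 14, None, 94, None, None, 45, 33, None, 61, 49, None, None]


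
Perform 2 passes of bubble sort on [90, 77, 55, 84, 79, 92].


Initial: [90, 77, 55, 84, 79, 92]
Pass 1: [77, 55, 84, 79, 90, 92] (4 swaps)
Pass 2: [55, 77, 79, 84, 90, 92] (2 swaps)

After 2 passes: [55, 77, 79, 84, 90, 92]


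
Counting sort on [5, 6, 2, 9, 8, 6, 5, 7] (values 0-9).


Input: [5, 6, 2, 9, 8, 6, 5, 7]
Counts: [0, 0, 1, 0, 0, 2, 2, 1, 1, 1]

Sorted: [2, 5, 5, 6, 6, 7, 8, 9]


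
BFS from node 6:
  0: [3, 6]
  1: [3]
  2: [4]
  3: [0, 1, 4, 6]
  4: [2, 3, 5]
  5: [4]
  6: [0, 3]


Visit 6, enqueue [0, 3]
Visit 0, enqueue []
Visit 3, enqueue [1, 4]
Visit 1, enqueue []
Visit 4, enqueue [2, 5]
Visit 2, enqueue []
Visit 5, enqueue []

BFS order: [6, 0, 3, 1, 4, 2, 5]


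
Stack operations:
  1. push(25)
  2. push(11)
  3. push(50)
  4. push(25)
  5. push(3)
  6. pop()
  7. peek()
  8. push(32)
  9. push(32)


push(25) -> [25]
push(11) -> [25, 11]
push(50) -> [25, 11, 50]
push(25) -> [25, 11, 50, 25]
push(3) -> [25, 11, 50, 25, 3]
pop()->3, [25, 11, 50, 25]
peek()->25
push(32) -> [25, 11, 50, 25, 32]
push(32) -> [25, 11, 50, 25, 32, 32]

Final stack: [25, 11, 50, 25, 32, 32]


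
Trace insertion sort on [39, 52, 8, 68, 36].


Initial: [39, 52, 8, 68, 36]
Insert 52: [39, 52, 8, 68, 36]
Insert 8: [8, 39, 52, 68, 36]
Insert 68: [8, 39, 52, 68, 36]
Insert 36: [8, 36, 39, 52, 68]

Sorted: [8, 36, 39, 52, 68]


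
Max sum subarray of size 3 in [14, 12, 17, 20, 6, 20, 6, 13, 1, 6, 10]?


[0:3]: 43
[1:4]: 49
[2:5]: 43
[3:6]: 46
[4:7]: 32
[5:8]: 39
[6:9]: 20
[7:10]: 20
[8:11]: 17

Max: 49 at [1:4]


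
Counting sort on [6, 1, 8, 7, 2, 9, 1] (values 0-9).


Input: [6, 1, 8, 7, 2, 9, 1]
Counts: [0, 2, 1, 0, 0, 0, 1, 1, 1, 1]

Sorted: [1, 1, 2, 6, 7, 8, 9]


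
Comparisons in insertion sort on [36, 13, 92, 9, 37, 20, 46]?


Algorithm: insertion sort
Input: [36, 13, 92, 9, 37, 20, 46]
Sorted: [9, 13, 20, 36, 37, 46, 92]

13


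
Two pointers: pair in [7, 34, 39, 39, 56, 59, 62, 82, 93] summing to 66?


lo=0(7)+hi=8(93)=100
lo=0(7)+hi=7(82)=89
lo=0(7)+hi=6(62)=69
lo=0(7)+hi=5(59)=66

Yes: 7+59=66


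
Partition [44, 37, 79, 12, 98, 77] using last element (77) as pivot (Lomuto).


Pivot: 77
  44 <= 77: advance i (no swap)
  37 <= 77: advance i (no swap)
  12 <= 77: swap -> [44, 37, 12, 79, 98, 77]
Place pivot at 3: [44, 37, 12, 77, 98, 79]

Partitioned: [44, 37, 12, 77, 98, 79]


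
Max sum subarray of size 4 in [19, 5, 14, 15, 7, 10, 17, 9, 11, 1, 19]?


[0:4]: 53
[1:5]: 41
[2:6]: 46
[3:7]: 49
[4:8]: 43
[5:9]: 47
[6:10]: 38
[7:11]: 40

Max: 53 at [0:4]


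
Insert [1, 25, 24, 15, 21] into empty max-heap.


Insert 1: [1]
Insert 25: [25, 1]
Insert 24: [25, 1, 24]
Insert 15: [25, 15, 24, 1]
Insert 21: [25, 21, 24, 1, 15]

Final heap: [25, 21, 24, 1, 15]


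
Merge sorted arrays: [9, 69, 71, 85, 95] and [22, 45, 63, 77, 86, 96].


Take 9 from A
Take 22 from B
Take 45 from B
Take 63 from B
Take 69 from A
Take 71 from A
Take 77 from B
Take 85 from A
Take 86 from B
Take 95 from A

Merged: [9, 22, 45, 63, 69, 71, 77, 85, 86, 95, 96]


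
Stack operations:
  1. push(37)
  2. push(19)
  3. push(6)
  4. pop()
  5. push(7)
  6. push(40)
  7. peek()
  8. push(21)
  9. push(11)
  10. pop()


push(37) -> [37]
push(19) -> [37, 19]
push(6) -> [37, 19, 6]
pop()->6, [37, 19]
push(7) -> [37, 19, 7]
push(40) -> [37, 19, 7, 40]
peek()->40
push(21) -> [37, 19, 7, 40, 21]
push(11) -> [37, 19, 7, 40, 21, 11]
pop()->11, [37, 19, 7, 40, 21]

Final stack: [37, 19, 7, 40, 21]


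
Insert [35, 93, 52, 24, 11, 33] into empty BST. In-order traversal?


Insert 35: root
Insert 93: R from 35
Insert 52: R from 35 -> L from 93
Insert 24: L from 35
Insert 11: L from 35 -> L from 24
Insert 33: L from 35 -> R from 24

In-order: [11, 24, 33, 35, 52, 93]


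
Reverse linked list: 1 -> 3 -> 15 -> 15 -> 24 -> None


Step 1: curr=1, set curr.next=prev(None) | reversed so far: 1
Step 2: curr=3, set curr.next=prev(1) | reversed so far: 3 -> 1
Step 3: curr=15, set curr.next=prev(3) | reversed so far: 15 -> 3 -> 1
Step 4: curr=15, set curr.next=prev(15) | reversed so far: 15 -> 15 -> 3 -> 1
Step 5: curr=24, set curr.next=prev(15) | reversed so far: 24 -> 15 -> 15 -> 3 -> 1

24 -> 15 -> 15 -> 3 -> 1 -> None


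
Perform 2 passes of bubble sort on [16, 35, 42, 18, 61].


Initial: [16, 35, 42, 18, 61]
Pass 1: [16, 35, 18, 42, 61] (1 swaps)
Pass 2: [16, 18, 35, 42, 61] (1 swaps)

After 2 passes: [16, 18, 35, 42, 61]


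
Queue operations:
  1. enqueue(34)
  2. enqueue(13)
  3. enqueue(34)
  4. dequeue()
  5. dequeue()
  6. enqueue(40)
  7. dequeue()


enqueue(34) -> [34]
enqueue(13) -> [34, 13]
enqueue(34) -> [34, 13, 34]
dequeue()->34, [13, 34]
dequeue()->13, [34]
enqueue(40) -> [34, 40]
dequeue()->34, [40]

Final queue: [40]


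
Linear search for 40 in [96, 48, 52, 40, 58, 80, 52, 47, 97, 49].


i=0: 96!=40
i=1: 48!=40
i=2: 52!=40
i=3: 40==40 found!

Found at 3, 4 comps


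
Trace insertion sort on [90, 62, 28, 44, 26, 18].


Initial: [90, 62, 28, 44, 26, 18]
Insert 62: [62, 90, 28, 44, 26, 18]
Insert 28: [28, 62, 90, 44, 26, 18]
Insert 44: [28, 44, 62, 90, 26, 18]
Insert 26: [26, 28, 44, 62, 90, 18]
Insert 18: [18, 26, 28, 44, 62, 90]

Sorted: [18, 26, 28, 44, 62, 90]


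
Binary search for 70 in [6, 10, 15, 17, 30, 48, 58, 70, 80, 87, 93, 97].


Step 1: lo=0, hi=11, mid=5, val=48
Step 2: lo=6, hi=11, mid=8, val=80
Step 3: lo=6, hi=7, mid=6, val=58
Step 4: lo=7, hi=7, mid=7, val=70

Found at index 7


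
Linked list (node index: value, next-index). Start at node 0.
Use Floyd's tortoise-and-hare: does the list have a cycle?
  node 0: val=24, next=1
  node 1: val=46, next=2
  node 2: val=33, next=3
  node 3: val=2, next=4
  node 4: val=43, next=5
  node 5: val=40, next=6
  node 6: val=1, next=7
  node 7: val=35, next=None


Floyd's tortoise (slow, +1) and hare (fast, +2):
  init: slow=0, fast=0
  step 1: slow=1, fast=2
  step 2: slow=2, fast=4
  step 3: slow=3, fast=6
  step 4: fast 6->7->None, no cycle

Cycle: no


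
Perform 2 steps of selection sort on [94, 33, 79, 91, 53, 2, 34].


Initial: [94, 33, 79, 91, 53, 2, 34]
Step 1: min=2 at 5
  Swap: [2, 33, 79, 91, 53, 94, 34]
Step 2: min=33 at 1
  Swap: [2, 33, 79, 91, 53, 94, 34]

After 2 steps: [2, 33, 79, 91, 53, 94, 34]


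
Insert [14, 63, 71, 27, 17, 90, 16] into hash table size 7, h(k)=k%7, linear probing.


Insert 14: h=0 -> slot 0
Insert 63: h=0, 1 probes -> slot 1
Insert 71: h=1, 1 probes -> slot 2
Insert 27: h=6 -> slot 6
Insert 17: h=3 -> slot 3
Insert 90: h=6, 5 probes -> slot 4
Insert 16: h=2, 3 probes -> slot 5

Table: [14, 63, 71, 17, 90, 16, 27]


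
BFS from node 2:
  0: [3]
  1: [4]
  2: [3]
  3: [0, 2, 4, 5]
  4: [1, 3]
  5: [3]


Visit 2, enqueue [3]
Visit 3, enqueue [0, 4, 5]
Visit 0, enqueue []
Visit 4, enqueue [1]
Visit 5, enqueue []
Visit 1, enqueue []

BFS order: [2, 3, 0, 4, 5, 1]


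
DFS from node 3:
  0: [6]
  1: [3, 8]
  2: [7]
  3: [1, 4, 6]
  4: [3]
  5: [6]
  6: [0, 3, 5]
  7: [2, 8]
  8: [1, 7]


Visit 3, push [6, 4, 1]
Visit 1, push [8]
Visit 8, push [7]
Visit 7, push [2]
Visit 2, push []
Visit 4, push []
Visit 6, push [5, 0]
Visit 0, push []
Visit 5, push []

DFS order: [3, 1, 8, 7, 2, 4, 6, 0, 5]


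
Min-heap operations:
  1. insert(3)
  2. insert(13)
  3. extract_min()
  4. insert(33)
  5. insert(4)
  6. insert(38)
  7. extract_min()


insert(3) -> [3]
insert(13) -> [3, 13]
extract_min()->3, [13]
insert(33) -> [13, 33]
insert(4) -> [4, 33, 13]
insert(38) -> [4, 33, 13, 38]
extract_min()->4, [13, 33, 38]

Final heap: [13, 33, 38]


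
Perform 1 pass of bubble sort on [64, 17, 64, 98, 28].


Initial: [64, 17, 64, 98, 28]
Pass 1: [17, 64, 64, 28, 98] (2 swaps)

After 1 pass: [17, 64, 64, 28, 98]


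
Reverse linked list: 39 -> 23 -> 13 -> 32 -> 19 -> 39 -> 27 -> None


Step 1: curr=39, set curr.next=prev(None) | reversed so far: 39
Step 2: curr=23, set curr.next=prev(39) | reversed so far: 23 -> 39
Step 3: curr=13, set curr.next=prev(23) | reversed so far: 13 -> 23 -> 39
Step 4: curr=32, set curr.next=prev(13) | reversed so far: 32 -> 13 -> 23 -> 39
Step 5: curr=19, set curr.next=prev(32) | reversed so far: 19 -> 32 -> 13 -> 23 -> 39
Step 6: curr=39, set curr.next=prev(19) | reversed so far: 39 -> 19 -> 32 -> 13 -> 23 -> 39
Step 7: curr=27, set curr.next=prev(39) | reversed so far: 27 -> 39 -> 19 -> 32 -> 13 -> 23 -> 39

27 -> 39 -> 19 -> 32 -> 13 -> 23 -> 39 -> None


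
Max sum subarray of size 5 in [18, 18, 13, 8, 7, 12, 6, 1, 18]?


[0:5]: 64
[1:6]: 58
[2:7]: 46
[3:8]: 34
[4:9]: 44

Max: 64 at [0:5]


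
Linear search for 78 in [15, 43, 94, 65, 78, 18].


i=0: 15!=78
i=1: 43!=78
i=2: 94!=78
i=3: 65!=78
i=4: 78==78 found!

Found at 4, 5 comps


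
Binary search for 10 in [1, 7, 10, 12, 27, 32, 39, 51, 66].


Step 1: lo=0, hi=8, mid=4, val=27
Step 2: lo=0, hi=3, mid=1, val=7
Step 3: lo=2, hi=3, mid=2, val=10

Found at index 2


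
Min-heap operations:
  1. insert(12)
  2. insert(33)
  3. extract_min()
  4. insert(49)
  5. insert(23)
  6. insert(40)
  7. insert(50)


insert(12) -> [12]
insert(33) -> [12, 33]
extract_min()->12, [33]
insert(49) -> [33, 49]
insert(23) -> [23, 49, 33]
insert(40) -> [23, 40, 33, 49]
insert(50) -> [23, 40, 33, 49, 50]

Final heap: [23, 40, 33, 49, 50]


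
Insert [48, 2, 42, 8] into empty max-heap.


Insert 48: [48]
Insert 2: [48, 2]
Insert 42: [48, 2, 42]
Insert 8: [48, 8, 42, 2]

Final heap: [48, 8, 42, 2]


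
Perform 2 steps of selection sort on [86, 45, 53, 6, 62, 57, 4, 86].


Initial: [86, 45, 53, 6, 62, 57, 4, 86]
Step 1: min=4 at 6
  Swap: [4, 45, 53, 6, 62, 57, 86, 86]
Step 2: min=6 at 3
  Swap: [4, 6, 53, 45, 62, 57, 86, 86]

After 2 steps: [4, 6, 53, 45, 62, 57, 86, 86]


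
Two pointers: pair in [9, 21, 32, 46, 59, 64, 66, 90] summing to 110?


lo=0(9)+hi=7(90)=99
lo=1(21)+hi=7(90)=111
lo=1(21)+hi=6(66)=87
lo=2(32)+hi=6(66)=98
lo=3(46)+hi=6(66)=112
lo=3(46)+hi=5(64)=110

Yes: 46+64=110


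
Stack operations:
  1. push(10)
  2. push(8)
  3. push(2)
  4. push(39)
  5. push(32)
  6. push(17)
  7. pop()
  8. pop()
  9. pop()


push(10) -> [10]
push(8) -> [10, 8]
push(2) -> [10, 8, 2]
push(39) -> [10, 8, 2, 39]
push(32) -> [10, 8, 2, 39, 32]
push(17) -> [10, 8, 2, 39, 32, 17]
pop()->17, [10, 8, 2, 39, 32]
pop()->32, [10, 8, 2, 39]
pop()->39, [10, 8, 2]

Final stack: [10, 8, 2]


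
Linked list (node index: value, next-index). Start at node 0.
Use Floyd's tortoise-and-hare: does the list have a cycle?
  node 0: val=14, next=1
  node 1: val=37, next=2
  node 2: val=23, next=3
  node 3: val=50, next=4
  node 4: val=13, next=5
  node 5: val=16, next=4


Floyd's tortoise (slow, +1) and hare (fast, +2):
  init: slow=0, fast=0
  step 1: slow=1, fast=2
  step 2: slow=2, fast=4
  step 3: slow=3, fast=4
  step 4: slow=4, fast=4
  slow == fast at node 4: cycle detected

Cycle: yes


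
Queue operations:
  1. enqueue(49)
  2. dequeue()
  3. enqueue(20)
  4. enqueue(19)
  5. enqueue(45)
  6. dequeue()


enqueue(49) -> [49]
dequeue()->49, []
enqueue(20) -> [20]
enqueue(19) -> [20, 19]
enqueue(45) -> [20, 19, 45]
dequeue()->20, [19, 45]

Final queue: [19, 45]


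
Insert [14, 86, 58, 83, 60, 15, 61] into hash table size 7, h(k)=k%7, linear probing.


Insert 14: h=0 -> slot 0
Insert 86: h=2 -> slot 2
Insert 58: h=2, 1 probes -> slot 3
Insert 83: h=6 -> slot 6
Insert 60: h=4 -> slot 4
Insert 15: h=1 -> slot 1
Insert 61: h=5 -> slot 5

Table: [14, 15, 86, 58, 60, 61, 83]


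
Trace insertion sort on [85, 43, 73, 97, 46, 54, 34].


Initial: [85, 43, 73, 97, 46, 54, 34]
Insert 43: [43, 85, 73, 97, 46, 54, 34]
Insert 73: [43, 73, 85, 97, 46, 54, 34]
Insert 97: [43, 73, 85, 97, 46, 54, 34]
Insert 46: [43, 46, 73, 85, 97, 54, 34]
Insert 54: [43, 46, 54, 73, 85, 97, 34]
Insert 34: [34, 43, 46, 54, 73, 85, 97]

Sorted: [34, 43, 46, 54, 73, 85, 97]


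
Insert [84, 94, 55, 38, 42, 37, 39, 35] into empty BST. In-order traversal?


Insert 84: root
Insert 94: R from 84
Insert 55: L from 84
Insert 38: L from 84 -> L from 55
Insert 42: L from 84 -> L from 55 -> R from 38
Insert 37: L from 84 -> L from 55 -> L from 38
Insert 39: L from 84 -> L from 55 -> R from 38 -> L from 42
Insert 35: L from 84 -> L from 55 -> L from 38 -> L from 37

In-order: [35, 37, 38, 39, 42, 55, 84, 94]


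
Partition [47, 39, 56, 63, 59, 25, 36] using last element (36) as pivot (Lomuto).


Pivot: 36
  25 <= 36: swap -> [25, 39, 56, 63, 59, 47, 36]
Place pivot at 1: [25, 36, 56, 63, 59, 47, 39]

Partitioned: [25, 36, 56, 63, 59, 47, 39]


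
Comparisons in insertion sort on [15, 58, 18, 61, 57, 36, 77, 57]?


Algorithm: insertion sort
Input: [15, 58, 18, 61, 57, 36, 77, 57]
Sorted: [15, 18, 36, 57, 57, 58, 61, 77]

16


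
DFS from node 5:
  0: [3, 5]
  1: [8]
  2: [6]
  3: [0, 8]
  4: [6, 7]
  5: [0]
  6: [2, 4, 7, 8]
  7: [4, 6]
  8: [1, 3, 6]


Visit 5, push [0]
Visit 0, push [3]
Visit 3, push [8]
Visit 8, push [6, 1]
Visit 1, push []
Visit 6, push [7, 4, 2]
Visit 2, push []
Visit 4, push [7]
Visit 7, push []

DFS order: [5, 0, 3, 8, 1, 6, 2, 4, 7]


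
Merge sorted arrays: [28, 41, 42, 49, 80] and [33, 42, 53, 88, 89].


Take 28 from A
Take 33 from B
Take 41 from A
Take 42 from A
Take 42 from B
Take 49 from A
Take 53 from B
Take 80 from A

Merged: [28, 33, 41, 42, 42, 49, 53, 80, 88, 89]


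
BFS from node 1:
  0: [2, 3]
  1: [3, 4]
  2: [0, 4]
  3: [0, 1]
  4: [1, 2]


Visit 1, enqueue [3, 4]
Visit 3, enqueue [0]
Visit 4, enqueue [2]
Visit 0, enqueue []
Visit 2, enqueue []

BFS order: [1, 3, 4, 0, 2]


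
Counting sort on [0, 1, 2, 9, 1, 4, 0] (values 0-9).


Input: [0, 1, 2, 9, 1, 4, 0]
Counts: [2, 2, 1, 0, 1, 0, 0, 0, 0, 1]

Sorted: [0, 0, 1, 1, 2, 4, 9]


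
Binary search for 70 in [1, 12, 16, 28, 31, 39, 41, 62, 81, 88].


Step 1: lo=0, hi=9, mid=4, val=31
Step 2: lo=5, hi=9, mid=7, val=62
Step 3: lo=8, hi=9, mid=8, val=81

Not found


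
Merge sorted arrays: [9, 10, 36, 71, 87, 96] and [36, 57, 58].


Take 9 from A
Take 10 from A
Take 36 from A
Take 36 from B
Take 57 from B
Take 58 from B

Merged: [9, 10, 36, 36, 57, 58, 71, 87, 96]


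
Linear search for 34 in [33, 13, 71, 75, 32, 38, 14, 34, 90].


i=0: 33!=34
i=1: 13!=34
i=2: 71!=34
i=3: 75!=34
i=4: 32!=34
i=5: 38!=34
i=6: 14!=34
i=7: 34==34 found!

Found at 7, 8 comps


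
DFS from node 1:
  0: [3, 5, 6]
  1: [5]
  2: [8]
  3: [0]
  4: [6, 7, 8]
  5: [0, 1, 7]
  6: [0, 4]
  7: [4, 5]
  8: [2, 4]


Visit 1, push [5]
Visit 5, push [7, 0]
Visit 0, push [6, 3]
Visit 3, push []
Visit 6, push [4]
Visit 4, push [8, 7]
Visit 7, push []
Visit 8, push [2]
Visit 2, push []

DFS order: [1, 5, 0, 3, 6, 4, 7, 8, 2]


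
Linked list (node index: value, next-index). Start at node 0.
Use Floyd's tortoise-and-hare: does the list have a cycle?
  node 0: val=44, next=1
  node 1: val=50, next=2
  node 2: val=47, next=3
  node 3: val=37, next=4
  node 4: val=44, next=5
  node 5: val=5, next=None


Floyd's tortoise (slow, +1) and hare (fast, +2):
  init: slow=0, fast=0
  step 1: slow=1, fast=2
  step 2: slow=2, fast=4
  step 3: fast 4->5->None, no cycle

Cycle: no


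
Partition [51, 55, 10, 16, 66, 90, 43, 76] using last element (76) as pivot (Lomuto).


Pivot: 76
  51 <= 76: advance i (no swap)
  55 <= 76: advance i (no swap)
  10 <= 76: advance i (no swap)
  16 <= 76: advance i (no swap)
  66 <= 76: advance i (no swap)
  43 <= 76: swap -> [51, 55, 10, 16, 66, 43, 90, 76]
Place pivot at 6: [51, 55, 10, 16, 66, 43, 76, 90]

Partitioned: [51, 55, 10, 16, 66, 43, 76, 90]


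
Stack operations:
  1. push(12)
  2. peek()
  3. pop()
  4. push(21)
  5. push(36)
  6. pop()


push(12) -> [12]
peek()->12
pop()->12, []
push(21) -> [21]
push(36) -> [21, 36]
pop()->36, [21]

Final stack: [21]


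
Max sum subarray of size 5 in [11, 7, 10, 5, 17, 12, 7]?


[0:5]: 50
[1:6]: 51
[2:7]: 51

Max: 51 at [1:6]


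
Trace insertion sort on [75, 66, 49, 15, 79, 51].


Initial: [75, 66, 49, 15, 79, 51]
Insert 66: [66, 75, 49, 15, 79, 51]
Insert 49: [49, 66, 75, 15, 79, 51]
Insert 15: [15, 49, 66, 75, 79, 51]
Insert 79: [15, 49, 66, 75, 79, 51]
Insert 51: [15, 49, 51, 66, 75, 79]

Sorted: [15, 49, 51, 66, 75, 79]


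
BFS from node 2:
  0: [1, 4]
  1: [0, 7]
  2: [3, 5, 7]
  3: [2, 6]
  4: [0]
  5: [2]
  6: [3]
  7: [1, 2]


Visit 2, enqueue [3, 5, 7]
Visit 3, enqueue [6]
Visit 5, enqueue []
Visit 7, enqueue [1]
Visit 6, enqueue []
Visit 1, enqueue [0]
Visit 0, enqueue [4]
Visit 4, enqueue []

BFS order: [2, 3, 5, 7, 6, 1, 0, 4]


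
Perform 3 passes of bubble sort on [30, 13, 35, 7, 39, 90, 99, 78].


Initial: [30, 13, 35, 7, 39, 90, 99, 78]
Pass 1: [13, 30, 7, 35, 39, 90, 78, 99] (3 swaps)
Pass 2: [13, 7, 30, 35, 39, 78, 90, 99] (2 swaps)
Pass 3: [7, 13, 30, 35, 39, 78, 90, 99] (1 swaps)

After 3 passes: [7, 13, 30, 35, 39, 78, 90, 99]


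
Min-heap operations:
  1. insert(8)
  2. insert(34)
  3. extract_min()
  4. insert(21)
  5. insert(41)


insert(8) -> [8]
insert(34) -> [8, 34]
extract_min()->8, [34]
insert(21) -> [21, 34]
insert(41) -> [21, 34, 41]

Final heap: [21, 34, 41]


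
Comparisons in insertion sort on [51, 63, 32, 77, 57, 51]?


Algorithm: insertion sort
Input: [51, 63, 32, 77, 57, 51]
Sorted: [32, 51, 51, 57, 63, 77]

11


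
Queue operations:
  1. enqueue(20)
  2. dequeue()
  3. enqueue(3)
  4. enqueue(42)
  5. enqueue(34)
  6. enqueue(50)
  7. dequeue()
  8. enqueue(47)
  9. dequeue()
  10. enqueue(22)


enqueue(20) -> [20]
dequeue()->20, []
enqueue(3) -> [3]
enqueue(42) -> [3, 42]
enqueue(34) -> [3, 42, 34]
enqueue(50) -> [3, 42, 34, 50]
dequeue()->3, [42, 34, 50]
enqueue(47) -> [42, 34, 50, 47]
dequeue()->42, [34, 50, 47]
enqueue(22) -> [34, 50, 47, 22]

Final queue: [34, 50, 47, 22]


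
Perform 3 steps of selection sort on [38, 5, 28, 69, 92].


Initial: [38, 5, 28, 69, 92]
Step 1: min=5 at 1
  Swap: [5, 38, 28, 69, 92]
Step 2: min=28 at 2
  Swap: [5, 28, 38, 69, 92]
Step 3: min=38 at 2
  Swap: [5, 28, 38, 69, 92]

After 3 steps: [5, 28, 38, 69, 92]


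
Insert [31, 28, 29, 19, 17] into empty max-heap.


Insert 31: [31]
Insert 28: [31, 28]
Insert 29: [31, 28, 29]
Insert 19: [31, 28, 29, 19]
Insert 17: [31, 28, 29, 19, 17]

Final heap: [31, 28, 29, 19, 17]


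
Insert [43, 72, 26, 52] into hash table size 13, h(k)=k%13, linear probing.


Insert 43: h=4 -> slot 4
Insert 72: h=7 -> slot 7
Insert 26: h=0 -> slot 0
Insert 52: h=0, 1 probes -> slot 1

Table: [26, 52, None, None, 43, None, None, 72, None, None, None, None, None]


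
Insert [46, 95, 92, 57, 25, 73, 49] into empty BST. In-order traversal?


Insert 46: root
Insert 95: R from 46
Insert 92: R from 46 -> L from 95
Insert 57: R from 46 -> L from 95 -> L from 92
Insert 25: L from 46
Insert 73: R from 46 -> L from 95 -> L from 92 -> R from 57
Insert 49: R from 46 -> L from 95 -> L from 92 -> L from 57

In-order: [25, 46, 49, 57, 73, 92, 95]


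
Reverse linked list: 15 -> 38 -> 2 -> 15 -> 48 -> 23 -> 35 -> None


Step 1: curr=15, set curr.next=prev(None) | reversed so far: 15
Step 2: curr=38, set curr.next=prev(15) | reversed so far: 38 -> 15
Step 3: curr=2, set curr.next=prev(38) | reversed so far: 2 -> 38 -> 15
Step 4: curr=15, set curr.next=prev(2) | reversed so far: 15 -> 2 -> 38 -> 15
Step 5: curr=48, set curr.next=prev(15) | reversed so far: 48 -> 15 -> 2 -> 38 -> 15
Step 6: curr=23, set curr.next=prev(48) | reversed so far: 23 -> 48 -> 15 -> 2 -> 38 -> 15
Step 7: curr=35, set curr.next=prev(23) | reversed so far: 35 -> 23 -> 48 -> 15 -> 2 -> 38 -> 15

35 -> 23 -> 48 -> 15 -> 2 -> 38 -> 15 -> None


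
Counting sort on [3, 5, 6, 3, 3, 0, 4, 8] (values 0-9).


Input: [3, 5, 6, 3, 3, 0, 4, 8]
Counts: [1, 0, 0, 3, 1, 1, 1, 0, 1, 0]

Sorted: [0, 3, 3, 3, 4, 5, 6, 8]


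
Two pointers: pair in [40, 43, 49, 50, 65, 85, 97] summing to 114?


lo=0(40)+hi=6(97)=137
lo=0(40)+hi=5(85)=125
lo=0(40)+hi=4(65)=105
lo=1(43)+hi=4(65)=108
lo=2(49)+hi=4(65)=114

Yes: 49+65=114


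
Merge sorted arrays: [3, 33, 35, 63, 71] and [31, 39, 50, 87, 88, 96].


Take 3 from A
Take 31 from B
Take 33 from A
Take 35 from A
Take 39 from B
Take 50 from B
Take 63 from A
Take 71 from A

Merged: [3, 31, 33, 35, 39, 50, 63, 71, 87, 88, 96]


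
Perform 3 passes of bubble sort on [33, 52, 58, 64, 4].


Initial: [33, 52, 58, 64, 4]
Pass 1: [33, 52, 58, 4, 64] (1 swaps)
Pass 2: [33, 52, 4, 58, 64] (1 swaps)
Pass 3: [33, 4, 52, 58, 64] (1 swaps)

After 3 passes: [33, 4, 52, 58, 64]


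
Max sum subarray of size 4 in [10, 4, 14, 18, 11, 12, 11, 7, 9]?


[0:4]: 46
[1:5]: 47
[2:6]: 55
[3:7]: 52
[4:8]: 41
[5:9]: 39

Max: 55 at [2:6]


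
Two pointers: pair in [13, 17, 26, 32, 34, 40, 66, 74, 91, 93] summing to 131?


lo=0(13)+hi=9(93)=106
lo=1(17)+hi=9(93)=110
lo=2(26)+hi=9(93)=119
lo=3(32)+hi=9(93)=125
lo=4(34)+hi=9(93)=127
lo=5(40)+hi=9(93)=133
lo=5(40)+hi=8(91)=131

Yes: 40+91=131


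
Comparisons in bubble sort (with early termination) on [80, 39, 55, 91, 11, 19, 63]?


Algorithm: bubble sort (with early termination)
Input: [80, 39, 55, 91, 11, 19, 63]
Sorted: [11, 19, 39, 55, 63, 80, 91]

20


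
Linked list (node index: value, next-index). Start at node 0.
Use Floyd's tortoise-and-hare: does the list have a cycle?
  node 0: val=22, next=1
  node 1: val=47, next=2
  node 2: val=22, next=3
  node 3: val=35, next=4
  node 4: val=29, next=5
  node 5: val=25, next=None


Floyd's tortoise (slow, +1) and hare (fast, +2):
  init: slow=0, fast=0
  step 1: slow=1, fast=2
  step 2: slow=2, fast=4
  step 3: fast 4->5->None, no cycle

Cycle: no


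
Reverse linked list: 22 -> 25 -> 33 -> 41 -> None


Step 1: curr=22, set curr.next=prev(None) | reversed so far: 22
Step 2: curr=25, set curr.next=prev(22) | reversed so far: 25 -> 22
Step 3: curr=33, set curr.next=prev(25) | reversed so far: 33 -> 25 -> 22
Step 4: curr=41, set curr.next=prev(33) | reversed so far: 41 -> 33 -> 25 -> 22

41 -> 33 -> 25 -> 22 -> None


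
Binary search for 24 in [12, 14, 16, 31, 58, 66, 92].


Step 1: lo=0, hi=6, mid=3, val=31
Step 2: lo=0, hi=2, mid=1, val=14
Step 3: lo=2, hi=2, mid=2, val=16

Not found


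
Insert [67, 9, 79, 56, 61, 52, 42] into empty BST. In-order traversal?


Insert 67: root
Insert 9: L from 67
Insert 79: R from 67
Insert 56: L from 67 -> R from 9
Insert 61: L from 67 -> R from 9 -> R from 56
Insert 52: L from 67 -> R from 9 -> L from 56
Insert 42: L from 67 -> R from 9 -> L from 56 -> L from 52

In-order: [9, 42, 52, 56, 61, 67, 79]


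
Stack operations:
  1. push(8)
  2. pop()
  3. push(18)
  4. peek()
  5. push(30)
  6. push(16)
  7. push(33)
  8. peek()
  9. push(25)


push(8) -> [8]
pop()->8, []
push(18) -> [18]
peek()->18
push(30) -> [18, 30]
push(16) -> [18, 30, 16]
push(33) -> [18, 30, 16, 33]
peek()->33
push(25) -> [18, 30, 16, 33, 25]

Final stack: [18, 30, 16, 33, 25]


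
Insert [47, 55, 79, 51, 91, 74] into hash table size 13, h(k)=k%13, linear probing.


Insert 47: h=8 -> slot 8
Insert 55: h=3 -> slot 3
Insert 79: h=1 -> slot 1
Insert 51: h=12 -> slot 12
Insert 91: h=0 -> slot 0
Insert 74: h=9 -> slot 9

Table: [91, 79, None, 55, None, None, None, None, 47, 74, None, None, 51]


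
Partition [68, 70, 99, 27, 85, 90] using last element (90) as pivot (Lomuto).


Pivot: 90
  68 <= 90: advance i (no swap)
  70 <= 90: advance i (no swap)
  27 <= 90: swap -> [68, 70, 27, 99, 85, 90]
  85 <= 90: swap -> [68, 70, 27, 85, 99, 90]
Place pivot at 4: [68, 70, 27, 85, 90, 99]

Partitioned: [68, 70, 27, 85, 90, 99]


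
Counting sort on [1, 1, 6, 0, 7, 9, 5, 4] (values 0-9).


Input: [1, 1, 6, 0, 7, 9, 5, 4]
Counts: [1, 2, 0, 0, 1, 1, 1, 1, 0, 1]

Sorted: [0, 1, 1, 4, 5, 6, 7, 9]


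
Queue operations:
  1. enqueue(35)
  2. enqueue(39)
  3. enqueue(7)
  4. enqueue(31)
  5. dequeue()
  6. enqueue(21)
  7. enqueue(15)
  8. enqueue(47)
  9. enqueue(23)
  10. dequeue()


enqueue(35) -> [35]
enqueue(39) -> [35, 39]
enqueue(7) -> [35, 39, 7]
enqueue(31) -> [35, 39, 7, 31]
dequeue()->35, [39, 7, 31]
enqueue(21) -> [39, 7, 31, 21]
enqueue(15) -> [39, 7, 31, 21, 15]
enqueue(47) -> [39, 7, 31, 21, 15, 47]
enqueue(23) -> [39, 7, 31, 21, 15, 47, 23]
dequeue()->39, [7, 31, 21, 15, 47, 23]

Final queue: [7, 31, 21, 15, 47, 23]


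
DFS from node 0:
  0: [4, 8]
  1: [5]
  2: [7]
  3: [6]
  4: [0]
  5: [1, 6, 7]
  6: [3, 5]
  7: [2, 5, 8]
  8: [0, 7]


Visit 0, push [8, 4]
Visit 4, push []
Visit 8, push [7]
Visit 7, push [5, 2]
Visit 2, push []
Visit 5, push [6, 1]
Visit 1, push []
Visit 6, push [3]
Visit 3, push []

DFS order: [0, 4, 8, 7, 2, 5, 1, 6, 3]


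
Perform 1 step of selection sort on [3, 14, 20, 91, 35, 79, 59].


Initial: [3, 14, 20, 91, 35, 79, 59]
Step 1: min=3 at 0
  Swap: [3, 14, 20, 91, 35, 79, 59]

After 1 step: [3, 14, 20, 91, 35, 79, 59]


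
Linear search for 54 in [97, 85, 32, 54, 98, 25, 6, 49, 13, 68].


i=0: 97!=54
i=1: 85!=54
i=2: 32!=54
i=3: 54==54 found!

Found at 3, 4 comps


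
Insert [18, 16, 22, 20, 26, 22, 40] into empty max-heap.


Insert 18: [18]
Insert 16: [18, 16]
Insert 22: [22, 16, 18]
Insert 20: [22, 20, 18, 16]
Insert 26: [26, 22, 18, 16, 20]
Insert 22: [26, 22, 22, 16, 20, 18]
Insert 40: [40, 22, 26, 16, 20, 18, 22]

Final heap: [40, 22, 26, 16, 20, 18, 22]


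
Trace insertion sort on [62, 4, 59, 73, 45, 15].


Initial: [62, 4, 59, 73, 45, 15]
Insert 4: [4, 62, 59, 73, 45, 15]
Insert 59: [4, 59, 62, 73, 45, 15]
Insert 73: [4, 59, 62, 73, 45, 15]
Insert 45: [4, 45, 59, 62, 73, 15]
Insert 15: [4, 15, 45, 59, 62, 73]

Sorted: [4, 15, 45, 59, 62, 73]


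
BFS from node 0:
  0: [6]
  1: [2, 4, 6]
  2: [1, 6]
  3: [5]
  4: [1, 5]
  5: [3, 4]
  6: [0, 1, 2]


Visit 0, enqueue [6]
Visit 6, enqueue [1, 2]
Visit 1, enqueue [4]
Visit 2, enqueue []
Visit 4, enqueue [5]
Visit 5, enqueue [3]
Visit 3, enqueue []

BFS order: [0, 6, 1, 2, 4, 5, 3]


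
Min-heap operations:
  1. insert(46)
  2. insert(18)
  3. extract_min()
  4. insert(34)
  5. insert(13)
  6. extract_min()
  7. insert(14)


insert(46) -> [46]
insert(18) -> [18, 46]
extract_min()->18, [46]
insert(34) -> [34, 46]
insert(13) -> [13, 46, 34]
extract_min()->13, [34, 46]
insert(14) -> [14, 46, 34]

Final heap: [14, 46, 34]


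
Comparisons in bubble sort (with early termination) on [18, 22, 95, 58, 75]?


Algorithm: bubble sort (with early termination)
Input: [18, 22, 95, 58, 75]
Sorted: [18, 22, 58, 75, 95]

7


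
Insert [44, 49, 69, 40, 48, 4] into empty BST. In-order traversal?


Insert 44: root
Insert 49: R from 44
Insert 69: R from 44 -> R from 49
Insert 40: L from 44
Insert 48: R from 44 -> L from 49
Insert 4: L from 44 -> L from 40

In-order: [4, 40, 44, 48, 49, 69]


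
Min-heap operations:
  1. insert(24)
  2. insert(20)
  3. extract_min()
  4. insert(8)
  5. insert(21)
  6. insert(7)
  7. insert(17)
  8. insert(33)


insert(24) -> [24]
insert(20) -> [20, 24]
extract_min()->20, [24]
insert(8) -> [8, 24]
insert(21) -> [8, 24, 21]
insert(7) -> [7, 8, 21, 24]
insert(17) -> [7, 8, 21, 24, 17]
insert(33) -> [7, 8, 21, 24, 17, 33]

Final heap: [7, 8, 21, 24, 17, 33]


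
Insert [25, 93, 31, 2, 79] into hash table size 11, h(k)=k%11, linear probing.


Insert 25: h=3 -> slot 3
Insert 93: h=5 -> slot 5
Insert 31: h=9 -> slot 9
Insert 2: h=2 -> slot 2
Insert 79: h=2, 2 probes -> slot 4

Table: [None, None, 2, 25, 79, 93, None, None, None, 31, None]


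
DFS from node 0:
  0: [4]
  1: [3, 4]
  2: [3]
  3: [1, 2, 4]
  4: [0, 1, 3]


Visit 0, push [4]
Visit 4, push [3, 1]
Visit 1, push [3]
Visit 3, push [2]
Visit 2, push []

DFS order: [0, 4, 1, 3, 2]


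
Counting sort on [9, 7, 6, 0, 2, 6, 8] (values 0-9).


Input: [9, 7, 6, 0, 2, 6, 8]
Counts: [1, 0, 1, 0, 0, 0, 2, 1, 1, 1]

Sorted: [0, 2, 6, 6, 7, 8, 9]


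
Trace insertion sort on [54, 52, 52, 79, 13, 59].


Initial: [54, 52, 52, 79, 13, 59]
Insert 52: [52, 54, 52, 79, 13, 59]
Insert 52: [52, 52, 54, 79, 13, 59]
Insert 79: [52, 52, 54, 79, 13, 59]
Insert 13: [13, 52, 52, 54, 79, 59]
Insert 59: [13, 52, 52, 54, 59, 79]

Sorted: [13, 52, 52, 54, 59, 79]


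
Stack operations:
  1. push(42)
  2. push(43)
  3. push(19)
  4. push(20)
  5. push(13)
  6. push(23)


push(42) -> [42]
push(43) -> [42, 43]
push(19) -> [42, 43, 19]
push(20) -> [42, 43, 19, 20]
push(13) -> [42, 43, 19, 20, 13]
push(23) -> [42, 43, 19, 20, 13, 23]

Final stack: [42, 43, 19, 20, 13, 23]


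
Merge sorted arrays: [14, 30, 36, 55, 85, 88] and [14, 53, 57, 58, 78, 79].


Take 14 from A
Take 14 from B
Take 30 from A
Take 36 from A
Take 53 from B
Take 55 from A
Take 57 from B
Take 58 from B
Take 78 from B
Take 79 from B

Merged: [14, 14, 30, 36, 53, 55, 57, 58, 78, 79, 85, 88]


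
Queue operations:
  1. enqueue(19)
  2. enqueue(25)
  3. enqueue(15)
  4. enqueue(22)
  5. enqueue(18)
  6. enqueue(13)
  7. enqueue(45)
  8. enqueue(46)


enqueue(19) -> [19]
enqueue(25) -> [19, 25]
enqueue(15) -> [19, 25, 15]
enqueue(22) -> [19, 25, 15, 22]
enqueue(18) -> [19, 25, 15, 22, 18]
enqueue(13) -> [19, 25, 15, 22, 18, 13]
enqueue(45) -> [19, 25, 15, 22, 18, 13, 45]
enqueue(46) -> [19, 25, 15, 22, 18, 13, 45, 46]

Final queue: [19, 25, 15, 22, 18, 13, 45, 46]


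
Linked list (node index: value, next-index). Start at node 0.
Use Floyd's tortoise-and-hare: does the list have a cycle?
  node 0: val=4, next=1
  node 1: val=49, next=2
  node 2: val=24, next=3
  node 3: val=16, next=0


Floyd's tortoise (slow, +1) and hare (fast, +2):
  init: slow=0, fast=0
  step 1: slow=1, fast=2
  step 2: slow=2, fast=0
  step 3: slow=3, fast=2
  step 4: slow=0, fast=0
  slow == fast at node 0: cycle detected

Cycle: yes


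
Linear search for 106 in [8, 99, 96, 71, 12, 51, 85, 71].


i=0: 8!=106
i=1: 99!=106
i=2: 96!=106
i=3: 71!=106
i=4: 12!=106
i=5: 51!=106
i=6: 85!=106
i=7: 71!=106

Not found, 8 comps


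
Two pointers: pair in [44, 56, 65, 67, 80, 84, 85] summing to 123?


lo=0(44)+hi=6(85)=129
lo=0(44)+hi=5(84)=128
lo=0(44)+hi=4(80)=124
lo=0(44)+hi=3(67)=111
lo=1(56)+hi=3(67)=123

Yes: 56+67=123


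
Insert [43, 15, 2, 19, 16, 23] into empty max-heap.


Insert 43: [43]
Insert 15: [43, 15]
Insert 2: [43, 15, 2]
Insert 19: [43, 19, 2, 15]
Insert 16: [43, 19, 2, 15, 16]
Insert 23: [43, 19, 23, 15, 16, 2]

Final heap: [43, 19, 23, 15, 16, 2]


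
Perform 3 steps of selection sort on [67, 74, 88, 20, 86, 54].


Initial: [67, 74, 88, 20, 86, 54]
Step 1: min=20 at 3
  Swap: [20, 74, 88, 67, 86, 54]
Step 2: min=54 at 5
  Swap: [20, 54, 88, 67, 86, 74]
Step 3: min=67 at 3
  Swap: [20, 54, 67, 88, 86, 74]

After 3 steps: [20, 54, 67, 88, 86, 74]


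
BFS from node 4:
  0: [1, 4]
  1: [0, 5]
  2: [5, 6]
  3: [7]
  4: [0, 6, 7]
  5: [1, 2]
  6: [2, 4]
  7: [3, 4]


Visit 4, enqueue [0, 6, 7]
Visit 0, enqueue [1]
Visit 6, enqueue [2]
Visit 7, enqueue [3]
Visit 1, enqueue [5]
Visit 2, enqueue []
Visit 3, enqueue []
Visit 5, enqueue []

BFS order: [4, 0, 6, 7, 1, 2, 3, 5]


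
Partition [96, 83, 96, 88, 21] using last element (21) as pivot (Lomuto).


Pivot: 21
Place pivot at 0: [21, 83, 96, 88, 96]

Partitioned: [21, 83, 96, 88, 96]


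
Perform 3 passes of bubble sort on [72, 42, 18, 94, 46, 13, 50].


Initial: [72, 42, 18, 94, 46, 13, 50]
Pass 1: [42, 18, 72, 46, 13, 50, 94] (5 swaps)
Pass 2: [18, 42, 46, 13, 50, 72, 94] (4 swaps)
Pass 3: [18, 42, 13, 46, 50, 72, 94] (1 swaps)

After 3 passes: [18, 42, 13, 46, 50, 72, 94]


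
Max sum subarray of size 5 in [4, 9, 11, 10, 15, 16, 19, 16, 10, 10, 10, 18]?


[0:5]: 49
[1:6]: 61
[2:7]: 71
[3:8]: 76
[4:9]: 76
[5:10]: 71
[6:11]: 65
[7:12]: 64

Max: 76 at [3:8]


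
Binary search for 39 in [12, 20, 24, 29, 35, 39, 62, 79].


Step 1: lo=0, hi=7, mid=3, val=29
Step 2: lo=4, hi=7, mid=5, val=39

Found at index 5


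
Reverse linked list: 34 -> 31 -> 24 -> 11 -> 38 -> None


Step 1: curr=34, set curr.next=prev(None) | reversed so far: 34
Step 2: curr=31, set curr.next=prev(34) | reversed so far: 31 -> 34
Step 3: curr=24, set curr.next=prev(31) | reversed so far: 24 -> 31 -> 34
Step 4: curr=11, set curr.next=prev(24) | reversed so far: 11 -> 24 -> 31 -> 34
Step 5: curr=38, set curr.next=prev(11) | reversed so far: 38 -> 11 -> 24 -> 31 -> 34

38 -> 11 -> 24 -> 31 -> 34 -> None


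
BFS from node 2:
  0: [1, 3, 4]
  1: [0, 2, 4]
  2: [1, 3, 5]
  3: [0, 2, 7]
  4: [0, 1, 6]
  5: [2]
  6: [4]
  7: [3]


Visit 2, enqueue [1, 3, 5]
Visit 1, enqueue [0, 4]
Visit 3, enqueue [7]
Visit 5, enqueue []
Visit 0, enqueue []
Visit 4, enqueue [6]
Visit 7, enqueue []
Visit 6, enqueue []

BFS order: [2, 1, 3, 5, 0, 4, 7, 6]


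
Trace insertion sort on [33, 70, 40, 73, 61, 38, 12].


Initial: [33, 70, 40, 73, 61, 38, 12]
Insert 70: [33, 70, 40, 73, 61, 38, 12]
Insert 40: [33, 40, 70, 73, 61, 38, 12]
Insert 73: [33, 40, 70, 73, 61, 38, 12]
Insert 61: [33, 40, 61, 70, 73, 38, 12]
Insert 38: [33, 38, 40, 61, 70, 73, 12]
Insert 12: [12, 33, 38, 40, 61, 70, 73]

Sorted: [12, 33, 38, 40, 61, 70, 73]


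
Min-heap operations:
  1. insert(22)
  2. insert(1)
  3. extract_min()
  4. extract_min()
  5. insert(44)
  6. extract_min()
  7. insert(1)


insert(22) -> [22]
insert(1) -> [1, 22]
extract_min()->1, [22]
extract_min()->22, []
insert(44) -> [44]
extract_min()->44, []
insert(1) -> [1]

Final heap: [1]


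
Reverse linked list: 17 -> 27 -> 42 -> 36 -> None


Step 1: curr=17, set curr.next=prev(None) | reversed so far: 17
Step 2: curr=27, set curr.next=prev(17) | reversed so far: 27 -> 17
Step 3: curr=42, set curr.next=prev(27) | reversed so far: 42 -> 27 -> 17
Step 4: curr=36, set curr.next=prev(42) | reversed so far: 36 -> 42 -> 27 -> 17

36 -> 42 -> 27 -> 17 -> None


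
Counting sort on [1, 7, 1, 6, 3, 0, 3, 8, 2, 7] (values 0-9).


Input: [1, 7, 1, 6, 3, 0, 3, 8, 2, 7]
Counts: [1, 2, 1, 2, 0, 0, 1, 2, 1, 0]

Sorted: [0, 1, 1, 2, 3, 3, 6, 7, 7, 8]


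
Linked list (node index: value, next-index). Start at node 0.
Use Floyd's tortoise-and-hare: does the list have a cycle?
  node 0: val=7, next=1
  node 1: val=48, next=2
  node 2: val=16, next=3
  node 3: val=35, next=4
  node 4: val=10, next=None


Floyd's tortoise (slow, +1) and hare (fast, +2):
  init: slow=0, fast=0
  step 1: slow=1, fast=2
  step 2: slow=2, fast=4
  step 3: fast -> None, no cycle

Cycle: no


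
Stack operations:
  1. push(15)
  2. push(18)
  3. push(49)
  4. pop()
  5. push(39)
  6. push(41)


push(15) -> [15]
push(18) -> [15, 18]
push(49) -> [15, 18, 49]
pop()->49, [15, 18]
push(39) -> [15, 18, 39]
push(41) -> [15, 18, 39, 41]

Final stack: [15, 18, 39, 41]


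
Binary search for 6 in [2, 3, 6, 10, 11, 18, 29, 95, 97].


Step 1: lo=0, hi=8, mid=4, val=11
Step 2: lo=0, hi=3, mid=1, val=3
Step 3: lo=2, hi=3, mid=2, val=6

Found at index 2


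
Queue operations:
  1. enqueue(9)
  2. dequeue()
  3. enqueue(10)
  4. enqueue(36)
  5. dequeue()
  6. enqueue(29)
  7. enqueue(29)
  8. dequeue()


enqueue(9) -> [9]
dequeue()->9, []
enqueue(10) -> [10]
enqueue(36) -> [10, 36]
dequeue()->10, [36]
enqueue(29) -> [36, 29]
enqueue(29) -> [36, 29, 29]
dequeue()->36, [29, 29]

Final queue: [29, 29]


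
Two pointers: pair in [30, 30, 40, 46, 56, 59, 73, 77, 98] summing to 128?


lo=0(30)+hi=8(98)=128

Yes: 30+98=128


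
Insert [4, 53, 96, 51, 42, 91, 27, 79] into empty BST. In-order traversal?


Insert 4: root
Insert 53: R from 4
Insert 96: R from 4 -> R from 53
Insert 51: R from 4 -> L from 53
Insert 42: R from 4 -> L from 53 -> L from 51
Insert 91: R from 4 -> R from 53 -> L from 96
Insert 27: R from 4 -> L from 53 -> L from 51 -> L from 42
Insert 79: R from 4 -> R from 53 -> L from 96 -> L from 91

In-order: [4, 27, 42, 51, 53, 79, 91, 96]


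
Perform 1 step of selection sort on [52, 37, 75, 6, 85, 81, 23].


Initial: [52, 37, 75, 6, 85, 81, 23]
Step 1: min=6 at 3
  Swap: [6, 37, 75, 52, 85, 81, 23]

After 1 step: [6, 37, 75, 52, 85, 81, 23]


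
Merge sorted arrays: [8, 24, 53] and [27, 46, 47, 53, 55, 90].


Take 8 from A
Take 24 from A
Take 27 from B
Take 46 from B
Take 47 from B
Take 53 from A

Merged: [8, 24, 27, 46, 47, 53, 53, 55, 90]


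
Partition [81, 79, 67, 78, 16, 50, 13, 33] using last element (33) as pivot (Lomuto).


Pivot: 33
  16 <= 33: swap -> [16, 79, 67, 78, 81, 50, 13, 33]
  13 <= 33: swap -> [16, 13, 67, 78, 81, 50, 79, 33]
Place pivot at 2: [16, 13, 33, 78, 81, 50, 79, 67]

Partitioned: [16, 13, 33, 78, 81, 50, 79, 67]


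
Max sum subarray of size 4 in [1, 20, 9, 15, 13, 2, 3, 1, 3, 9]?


[0:4]: 45
[1:5]: 57
[2:6]: 39
[3:7]: 33
[4:8]: 19
[5:9]: 9
[6:10]: 16

Max: 57 at [1:5]


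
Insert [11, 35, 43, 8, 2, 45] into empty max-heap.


Insert 11: [11]
Insert 35: [35, 11]
Insert 43: [43, 11, 35]
Insert 8: [43, 11, 35, 8]
Insert 2: [43, 11, 35, 8, 2]
Insert 45: [45, 11, 43, 8, 2, 35]

Final heap: [45, 11, 43, 8, 2, 35]


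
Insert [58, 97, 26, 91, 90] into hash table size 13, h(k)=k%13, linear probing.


Insert 58: h=6 -> slot 6
Insert 97: h=6, 1 probes -> slot 7
Insert 26: h=0 -> slot 0
Insert 91: h=0, 1 probes -> slot 1
Insert 90: h=12 -> slot 12

Table: [26, 91, None, None, None, None, 58, 97, None, None, None, None, 90]


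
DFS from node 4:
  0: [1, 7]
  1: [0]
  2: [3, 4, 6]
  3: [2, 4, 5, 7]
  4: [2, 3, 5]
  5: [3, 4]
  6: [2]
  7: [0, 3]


Visit 4, push [5, 3, 2]
Visit 2, push [6, 3]
Visit 3, push [7, 5]
Visit 5, push []
Visit 7, push [0]
Visit 0, push [1]
Visit 1, push []
Visit 6, push []

DFS order: [4, 2, 3, 5, 7, 0, 1, 6]


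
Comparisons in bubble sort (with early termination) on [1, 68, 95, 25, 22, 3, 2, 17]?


Algorithm: bubble sort (with early termination)
Input: [1, 68, 95, 25, 22, 3, 2, 17]
Sorted: [1, 2, 3, 17, 22, 25, 68, 95]

27


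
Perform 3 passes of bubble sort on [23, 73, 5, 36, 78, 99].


Initial: [23, 73, 5, 36, 78, 99]
Pass 1: [23, 5, 36, 73, 78, 99] (2 swaps)
Pass 2: [5, 23, 36, 73, 78, 99] (1 swaps)
Pass 3: [5, 23, 36, 73, 78, 99] (0 swaps)

After 3 passes: [5, 23, 36, 73, 78, 99]


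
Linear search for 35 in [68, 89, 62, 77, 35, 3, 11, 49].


i=0: 68!=35
i=1: 89!=35
i=2: 62!=35
i=3: 77!=35
i=4: 35==35 found!

Found at 4, 5 comps


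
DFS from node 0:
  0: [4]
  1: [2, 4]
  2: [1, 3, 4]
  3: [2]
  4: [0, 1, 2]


Visit 0, push [4]
Visit 4, push [2, 1]
Visit 1, push [2]
Visit 2, push [3]
Visit 3, push []

DFS order: [0, 4, 1, 2, 3]


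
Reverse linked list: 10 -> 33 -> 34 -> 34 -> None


Step 1: curr=10, set curr.next=prev(None) | reversed so far: 10
Step 2: curr=33, set curr.next=prev(10) | reversed so far: 33 -> 10
Step 3: curr=34, set curr.next=prev(33) | reversed so far: 34 -> 33 -> 10
Step 4: curr=34, set curr.next=prev(34) | reversed so far: 34 -> 34 -> 33 -> 10

34 -> 34 -> 33 -> 10 -> None


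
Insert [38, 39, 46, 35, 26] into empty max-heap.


Insert 38: [38]
Insert 39: [39, 38]
Insert 46: [46, 38, 39]
Insert 35: [46, 38, 39, 35]
Insert 26: [46, 38, 39, 35, 26]

Final heap: [46, 38, 39, 35, 26]


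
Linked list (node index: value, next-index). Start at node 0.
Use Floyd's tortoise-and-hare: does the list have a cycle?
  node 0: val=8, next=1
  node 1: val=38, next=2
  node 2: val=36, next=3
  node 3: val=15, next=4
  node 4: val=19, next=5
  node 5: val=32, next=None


Floyd's tortoise (slow, +1) and hare (fast, +2):
  init: slow=0, fast=0
  step 1: slow=1, fast=2
  step 2: slow=2, fast=4
  step 3: fast 4->5->None, no cycle

Cycle: no


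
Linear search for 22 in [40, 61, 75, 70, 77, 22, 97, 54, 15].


i=0: 40!=22
i=1: 61!=22
i=2: 75!=22
i=3: 70!=22
i=4: 77!=22
i=5: 22==22 found!

Found at 5, 6 comps


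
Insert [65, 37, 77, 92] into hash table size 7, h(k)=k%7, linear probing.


Insert 65: h=2 -> slot 2
Insert 37: h=2, 1 probes -> slot 3
Insert 77: h=0 -> slot 0
Insert 92: h=1 -> slot 1

Table: [77, 92, 65, 37, None, None, None]
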